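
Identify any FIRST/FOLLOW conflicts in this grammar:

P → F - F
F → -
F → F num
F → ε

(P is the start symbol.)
Nullable non-terminals: F.
FIRST sets used below: FIRST(F) = { '-', 'num', ε }

F: nullable alternative(s) F → ε; FOLLOW(F) = { $, '-', 'num' }
  F → -: FIRST \ {ε} = { '-' } — overlaps FOLLOW(F) on { '-' }: CONFLICT
  F → F num: FIRST \ {ε} = { '-', 'num' } — overlaps FOLLOW(F) on { '-', 'num' }: CONFLICT
  F → ε: FIRST \ {ε} = { } — this is the only nullable alternative, skip

P has no nullable alternative, so no FIRST/FOLLOW check is needed there.

So the grammar has 2 FIRST/FOLLOW conflicts (marked CONFLICT above).

Answer: Yes. F → '-' with FOLLOW(F) on { '-' }; F → F num with FOLLOW(F) on { '-', 'num' }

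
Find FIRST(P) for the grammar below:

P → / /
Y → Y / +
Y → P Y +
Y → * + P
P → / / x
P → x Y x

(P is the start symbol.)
{ '/', 'x' }

To compute FIRST(P), examine every production with P on the left-hand side, reading each right-hand side left to right until a non-nullable symbol is reached.

From P → / /:
  - '/' is a terminal: add '/' and stop
From P → / / x:
  - '/' is a terminal: add '/' and stop
From P → x Y x:
  - x is a terminal: add 'x' and stop

Collecting: FIRST(P) = { '/', 'x' }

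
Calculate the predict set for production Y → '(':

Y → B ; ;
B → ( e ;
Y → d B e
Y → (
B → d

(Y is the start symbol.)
PREDICT(Y → '(') = (FIRST(RHS) \ {ε}) ∪ (FOLLOW(Y) if ε ∈ FIRST(RHS), i.e. RHS ⇒* ε)
FIRST('(') = { '(' }
ε ∉ FIRST('('), so FOLLOW(Y) is not added.
PREDICT(Y → '(') = { '(' }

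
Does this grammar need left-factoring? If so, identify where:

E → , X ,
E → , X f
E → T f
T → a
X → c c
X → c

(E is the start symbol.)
Left-factoring is needed when two productions for the same non-terminal
share a common prefix on the right-hand side.

Productions for E:
  E → , X ,
  E → , X f
  E → T f
Productions for X:
  X → c c
  X → c

Found common prefix ', X' in productions for E
Found common prefix 'c' in productions for X

Answer: Yes, E has productions with common prefix ', X'; X has productions with common prefix 'c'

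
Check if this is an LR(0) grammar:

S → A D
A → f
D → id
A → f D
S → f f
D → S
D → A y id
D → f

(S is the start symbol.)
No. Shift-reduce conflict between [A → f .] and [A → . f]

A grammar is LR(0) if no state in the canonical LR(0) collection has:
  - both a shift item (dot before a terminal) and a complete item (shift-reduce conflict), or
  - two or more complete items (reduce-reduce conflict; the accept item [S' → S .] counts as a complete item here).

Augment with S' → S and build the canonical LR(0) collection (I0 = CLOSURE({[S' → . S]}), then GOTO on every symbol after a dot until no new states appear). It has 13 states:
  I0: { [A → . f D], [A → . f], [S → . A D], [S → . f f], [S' → . S] }  — shift
  I1: { [A → . f D], [A → . f], [D → . A y id], [D → . S], [D → . f], [D → . id], [S → . A D], [S → . f f], [S → A . D] }  — shift
  I2: { [S' → S .] }  — accept
  I3: { [A → . f D], [A → . f], [A → f . D], [A → f .], [D → . A y id], [D → . S], [D → . f], [D → . id], [S → . A D], [S → . f f], [S → f . f] }  — shift, reduce
  I4: { [A → . f D], [A → . f], [D → . A y id], [D → . S], [D → . f], [D → . id], [D → A . y id], [S → . A D], [S → . f f], [S → A . D] }  — shift
  I5: { [A → f D .] }  — reduce
  I6: { [D → S .] }  — reduce
  I7: { [A → . f D], [A → . f], [A → f . D], [A → f .], [D → . A y id], [D → . S], [D → . f], [D → . id], [D → f .], [S → . A D], [S → . f f], [S → f . f], [S → f f .] }  — shift, 3 reduces
  I8: { [D → id .] }  — reduce
  I9: { [S → A D .] }  — reduce
  I10: { [A → . f D], [A → . f], [A → f . D], [A → f .], [D → . A y id], [D → . S], [D → . f], [D → . id], [D → f .], [S → . A D], [S → . f f], [S → f . f] }  — shift, 2 reduces
  I11: { [D → A y . id] }  — shift
  I12: { [D → A y id .] }  — reduce

Conflict in state I3:
  Shift-reduce conflict between [A → f .] and [A → . f]
So the grammar is NOT LR(0).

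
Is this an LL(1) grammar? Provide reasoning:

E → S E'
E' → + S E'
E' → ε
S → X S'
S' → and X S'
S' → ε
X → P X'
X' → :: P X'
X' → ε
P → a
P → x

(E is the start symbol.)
Yes, the grammar is LL(1).

Relevant sets:
  FOLLOW(E') = { $ }
  FOLLOW(S') = { $, '+' }
  FOLLOW(X') = { $, '+', 'and' }

For E':
  PREDICT(E' → '+' S E') = { '+' }
  PREDICT(E' → ε) = { $ }
For S':
  PREDICT(S' → and X S') = { 'and' }
  PREDICT(S' → ε) = { $, '+' }
For X':
  PREDICT(X' → :: P X') = { '::' }
  PREDICT(X' → ε) = { $, '+', 'and' }
For P:
  PREDICT(P → a) = { 'a' }
  PREDICT(P → x) = { 'x' }
E, S, X have a single production, so nothing to check there.

All predict sets are disjoint. The grammar IS LL(1).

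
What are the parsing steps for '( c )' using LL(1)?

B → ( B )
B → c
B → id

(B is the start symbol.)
LL(1) parsing maintains a stack (initially the start symbol over $) and the input. At each step: if the stack top is a terminal, match it against the current input token; if it is a non-terminal N, replace it with the RHS of M[N, lookahead] (the unique production whose predict set contains the lookahead).

Stack is shown with the top on the left.

Stack    Input    Action
------------------------
B $      ( c ) $  output B → ( B )
( B ) $  ( c ) $  match '('
B ) $    c ) $    output B → c
c ) $    c ) $    match 'c'
) $      ) $      match ')'
$        $        accept

The string is accepted.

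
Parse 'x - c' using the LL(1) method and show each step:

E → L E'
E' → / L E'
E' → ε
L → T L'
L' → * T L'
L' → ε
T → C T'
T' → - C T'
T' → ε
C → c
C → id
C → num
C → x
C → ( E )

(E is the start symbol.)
Stack is shown with the top on the left.

Stack           Input    Action
-------------------------------
E $             x - c $  output E → L E'
L E' $          x - c $  output L → T L'
T L' E' $       x - c $  output T → C T'
C T' L' E' $    x - c $  output C → x
x T' L' E' $    x - c $  match 'x'
T' L' E' $      - c $    output T' → - C T'
- C T' L' E' $  - c $    match '-'
C T' L' E' $    c $      output C → c
c T' L' E' $    c $      match 'c'
T' L' E' $      $        output T' → ε
L' E' $         $        output L' → ε
E' $            $        output E' → ε
$               $        accept

The string is accepted.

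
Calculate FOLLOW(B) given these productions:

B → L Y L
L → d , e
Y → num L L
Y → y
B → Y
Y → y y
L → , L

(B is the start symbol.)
{ $ }

B is the start symbol, so $ ∈ FOLLOW(B).
B does not occur on any right-hand side.

Taking the union: FOLLOW(B) = { $ }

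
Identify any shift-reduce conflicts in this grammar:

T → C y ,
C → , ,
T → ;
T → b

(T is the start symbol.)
No shift-reduce conflicts

Augment with T' → T and build the canonical LR(0) collection (I0 = CLOSURE({[T' → . T]}), then GOTO on every symbol after a dot until no new states appear). It has 9 states:
  I0: { [C → . , ,], [T → . ;], [T → . C y ,], [T → . b], [T' → . T] }  — shift
  I1: { [C → , . ,] }  — shift
  I2: { [T → ; .] }  — reduce
  I3: { [T → C . y ,] }  — shift
  I4: { [T' → T .] }  — accept
  I5: { [T → b .] }  — reduce
  I6: { [T → C y . ,] }  — shift
  I7: { [T → C y , .] }  — reduce
  I8: { [C → , , .] }  — reduce

No state contains both a complete item and a shift item.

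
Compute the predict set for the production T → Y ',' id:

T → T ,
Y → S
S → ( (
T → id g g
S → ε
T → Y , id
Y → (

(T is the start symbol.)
{ '(', ',' }

PREDICT(T → Y ',' id) = (FIRST(RHS) \ {ε}) ∪ (FOLLOW(T) if ε ∈ FIRST(RHS), i.e. RHS ⇒* ε)
FIRST(Y) = { '(', ε }
FIRST(Y ',' id) = { '(', ',' }
ε ∉ FIRST(Y ',' id), so FOLLOW(T) is not added.
PREDICT(T → Y ',' id) = { '(', ',' }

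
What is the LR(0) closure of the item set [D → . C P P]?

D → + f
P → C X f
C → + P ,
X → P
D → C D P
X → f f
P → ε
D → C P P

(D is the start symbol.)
Start with: [D → . C P P]
  [D → . C P P] has the dot before C: add [C → . + P ,]
No further items can be added.

CLOSURE = { [C → . + P ,], [D → . C P P] }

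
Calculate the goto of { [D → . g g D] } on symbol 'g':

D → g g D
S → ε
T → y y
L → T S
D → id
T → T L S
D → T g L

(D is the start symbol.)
GOTO(I, 'g') = CLOSURE({ [A → αX.β] : [A → α.Xβ] ∈ I, X = 'g' })

Items with dot before 'g', with the dot advanced:
  [D → . g g D] → [D → g . g D]
Closure adds nothing (no advanced item has the dot before a non-terminal).

GOTO = { [D → g . g D] }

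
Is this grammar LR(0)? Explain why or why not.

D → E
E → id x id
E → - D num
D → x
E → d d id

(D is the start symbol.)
A grammar is LR(0) if no state in the canonical LR(0) collection has:
  - both a shift item (dot before a terminal) and a complete item (shift-reduce conflict), or
  - two or more complete items (reduce-reduce conflict; the accept item [D' → D .] counts as a complete item here).

Augment with D' → D and build the canonical LR(0) collection (I0 = CLOSURE({[D' → . D]}), then GOTO on every symbol after a dot until no new states appear). It has 13 states:
  I0: { [D → . E], [D → . x], [D' → . D], [E → . - D num], [E → . d d id], [E → . id x id] }  — shift
  I1: { [D → . E], [D → . x], [E → - . D num], [E → . - D num], [E → . d d id], [E → . id x id] }  — shift
  I2: { [D' → D .] }  — accept
  I3: { [D → E .] }  — reduce
  I4: { [E → d . d id] }  — shift
  I5: { [E → id . x id] }  — shift
  I6: { [D → x .] }  — reduce
  I7: { [E → id x . id] }  — shift
  I8: { [E → id x id .] }  — reduce
  I9: { [E → d d . id] }  — shift
  I10: { [E → d d id .] }  — reduce
  I11: { [E → - D . num] }  — shift
  I12: { [E → - D num .] }  — reduce

Every state is either a pure shift/goto state or contains exactly one complete item and nothing to shift — no conflicts. The grammar is LR(0).

Answer: Yes, the grammar is LR(0)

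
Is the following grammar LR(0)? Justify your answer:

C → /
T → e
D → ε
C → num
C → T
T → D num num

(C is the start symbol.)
No. Shift-reduce conflict between [D → .] and [C → . /]

A grammar is LR(0) if no state in the canonical LR(0) collection has:
  - both a shift item (dot before a terminal) and a complete item (shift-reduce conflict), or
  - two or more complete items (reduce-reduce conflict; the accept item [C' → C .] counts as a complete item here).

Augment with C' → C and build the canonical LR(0) collection (I0 = CLOSURE({[C' → . C]}), then GOTO on every symbol after a dot until no new states appear). It has 9 states:
  I0: { [C → . /], [C → . T], [C → . num], [C' → . C], [D → .], [T → . D num num], [T → . e] }  — shift, reduce
  I1: { [C → / .] }  — reduce
  I2: { [C' → C .] }  — accept
  I3: { [T → D . num num] }  — shift
  I4: { [C → T .] }  — reduce
  I5: { [T → e .] }  — reduce
  I6: { [C → num .] }  — reduce
  I7: { [T → D num . num] }  — shift
  I8: { [T → D num num .] }  — reduce

Conflict in state I0:
  Shift-reduce conflict between [D → .] and [C → . /]
So the grammar is NOT LR(0).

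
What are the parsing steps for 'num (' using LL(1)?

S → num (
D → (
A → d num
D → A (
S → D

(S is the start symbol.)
Stack is shown with the top on the left.

Stack    Input    Action
------------------------
S $      num ( $  output S → num (
num ( $  num ( $  match 'num'
( $      ( $      match '('
$        $        accept

The string is accepted.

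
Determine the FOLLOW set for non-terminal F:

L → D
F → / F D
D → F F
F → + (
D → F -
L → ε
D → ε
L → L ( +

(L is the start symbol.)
In F → / F D: F is followed by D, add FIRST(D) \ {ε} = { '+', '/' }
  D is nullable, so FOLLOW(F) is also included — that is the set being defined, nothing new
In D → F F: F is followed by F, add FIRST(F) \ {ε} = { '+', '/' }
In D → F F: F is at the end, add FOLLOW(D)
In D → F -: F is followed by '-', add FIRST('-') \ {ε} = { '-' }

The FOLLOW sets referred to above (computed the same way, to a fixed point):
  FOLLOW(D) = { $, '(', '+', '-', '/' }

Taking the union: FOLLOW(F) = { $, '(', '+', '-', '/' }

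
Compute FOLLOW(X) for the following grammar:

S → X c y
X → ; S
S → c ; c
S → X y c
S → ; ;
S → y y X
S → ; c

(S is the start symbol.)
To compute FOLLOW(X), find every occurrence of X on a right-hand side N → α X β: add FIRST(β) \ {ε}, and if β is empty or nullable also add FOLLOW(N). Iterate to a fixed point.

In S → X c y: X is followed by c y, add FIRST(c y) \ {ε} = { 'c' }
In S → X y c: X is followed by y c, add FIRST(y c) \ {ε} = { 'y' }
In S → y y X: X is at the end, add FOLLOW(S)

The FOLLOW sets referred to above (computed the same way, to a fixed point):
  FOLLOW(S) = { $, 'c', 'y' }

Taking the union: FOLLOW(X) = { $, 'c', 'y' }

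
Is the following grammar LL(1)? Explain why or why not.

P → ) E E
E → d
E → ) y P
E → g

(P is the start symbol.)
Yes, the grammar is LL(1).

A grammar is LL(1) if for each non-terminal N with multiple productions, the predict sets of those productions are pairwise disjoint, where PREDICT(N → α) = (FIRST(α) \ {ε}) ∪ (FOLLOW(N) if α ⇒* ε).

For E:
  PREDICT(E → d) = { 'd' }
  PREDICT(E → ')' y P) = { ')' }
  PREDICT(E → g) = { 'g' }
P has a single production, so nothing to check there.

All predict sets are disjoint. The grammar IS LL(1).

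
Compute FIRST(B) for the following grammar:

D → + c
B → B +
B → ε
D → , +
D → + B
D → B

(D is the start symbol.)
To compute FIRST(B), examine every production with B on the left-hand side, reading each right-hand side left to right until a non-nullable symbol is reached.

From B → B +:
  - B is the symbol being defined: contributes nothing new
    B is nullable, so continue to the next symbol
  - '+' is a terminal: add '+' and stop
From B → ε:
  - ε-production, so ε ∈ FIRST(B)

Collecting: FIRST(B) = { '+', ε }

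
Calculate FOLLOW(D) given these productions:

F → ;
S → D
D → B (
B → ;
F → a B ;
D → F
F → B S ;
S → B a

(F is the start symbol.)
To compute FOLLOW(D), find every occurrence of D on a right-hand side N → α D β: add FIRST(β) \ {ε}, and if β is empty or nullable also add FOLLOW(N). Iterate to a fixed point.

In S → D: D is at the end, add FOLLOW(S)

The FOLLOW sets referred to above (computed the same way, to a fixed point):
  FOLLOW(S) = { ';' }

Taking the union: FOLLOW(D) = { ';' }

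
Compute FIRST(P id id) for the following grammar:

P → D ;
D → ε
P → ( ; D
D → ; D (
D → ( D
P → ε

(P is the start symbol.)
{ '(', ';', 'id' }

FIRST sets of the non-terminals involved (from the grammar, by fixed-point iteration):
  FIRST(P) = { '(', ';', ε }

To compute FIRST(P id id), process the symbols left to right:
Symbol P is a non-terminal. Add FIRST(P) \ {ε} = { '(', ';' }
P is nullable (ε ∈ FIRST(P)), continue to the next symbol.
Symbol id is a terminal. Add 'id' and stop.
FIRST(P id id) = { '(', ';', 'id' }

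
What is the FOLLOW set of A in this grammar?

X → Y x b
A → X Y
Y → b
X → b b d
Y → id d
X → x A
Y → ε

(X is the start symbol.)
To compute FOLLOW(A), find every occurrence of A on a right-hand side N → α A β: add FIRST(β) \ {ε}, and if β is empty or nullable also add FOLLOW(N). Iterate to a fixed point.

In X → x A: A is at the end, add FOLLOW(X)

The FOLLOW sets referred to above (computed the same way, to a fixed point):
  FOLLOW(X) = { $, 'b', 'id' }

Taking the union: FOLLOW(A) = { $, 'b', 'id' }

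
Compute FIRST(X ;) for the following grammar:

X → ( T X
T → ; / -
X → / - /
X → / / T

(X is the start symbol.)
{ '(', '/' }

FIRST sets of the non-terminals involved (from the grammar, by fixed-point iteration):
  FIRST(X) = { '(', '/' }

To compute FIRST(X ;), process the symbols left to right:
Symbol X is a non-terminal. Add FIRST(X) \ {ε} = { '(', '/' }
X is not nullable (ε ∉ FIRST(X)), so stop here.
FIRST(X ;) = { '(', '/' }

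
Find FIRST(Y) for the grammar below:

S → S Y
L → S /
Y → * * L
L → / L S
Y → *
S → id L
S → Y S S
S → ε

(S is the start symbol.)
{ '*' }

From Y → * * L:
  - '*' is a terminal: add '*' and stop
From Y → *:
  - '*' is a terminal: add '*' and stop

Collecting: FIRST(Y) = { '*' }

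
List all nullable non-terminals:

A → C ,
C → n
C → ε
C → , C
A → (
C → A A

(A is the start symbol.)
{ 'C' }

A non-terminal is nullable if it can derive ε (the empty string): either it has an ε-production, or it has a production whose right-hand side consists entirely of nullable non-terminals.

ε-productions: C → ε
So C is immediately nullable.
No further non-terminal can be added: every production for the remaining non-terminals contains a terminal or a non-nullable non-terminal.
Nullable = { 'C' }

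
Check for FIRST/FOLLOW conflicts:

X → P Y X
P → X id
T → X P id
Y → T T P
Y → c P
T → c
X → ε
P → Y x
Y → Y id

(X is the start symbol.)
Yes. X → P Y X with FOLLOW(X) on { 'c', 'id' }

Nullable non-terminals: X.
FIRST sets used below: FIRST(P) = { 'c', 'id' }

X: nullable alternative(s) X → ε; FOLLOW(X) = { $, 'c', 'id' }
  X → P Y X: FIRST \ {ε} = { 'c', 'id' } — overlaps FOLLOW(X) on { 'c', 'id' }: CONFLICT
  X → ε: FIRST \ {ε} = { } — this is the only nullable alternative, skip

P, T, Y have no nullable alternative, so no FIRST/FOLLOW check is needed there.

So the grammar has 1 FIRST/FOLLOW conflict (marked CONFLICT above).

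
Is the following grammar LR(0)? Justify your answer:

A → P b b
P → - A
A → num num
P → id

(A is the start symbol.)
Yes, the grammar is LR(0)

A grammar is LR(0) if no state in the canonical LR(0) collection has:
  - both a shift item (dot before a terminal) and a complete item (shift-reduce conflict), or
  - two or more complete items (reduce-reduce conflict; the accept item [A' → A .] counts as a complete item here).

Augment with A' → A and build the canonical LR(0) collection (I0 = CLOSURE({[A' → . A]}), then GOTO on every symbol after a dot until no new states appear). It has 10 states:
  I0: { [A → . P b b], [A → . num num], [A' → . A], [P → . - A], [P → . id] }  — shift
  I1: { [A → . P b b], [A → . num num], [P → - . A], [P → . - A], [P → . id] }  — shift
  I2: { [A' → A .] }  — accept
  I3: { [A → P . b b] }  — shift
  I4: { [P → id .] }  — reduce
  I5: { [A → num . num] }  — shift
  I6: { [A → num num .] }  — reduce
  I7: { [A → P b . b] }  — shift
  I8: { [A → P b b .] }  — reduce
  I9: { [P → - A .] }  — reduce

Every state is either a pure shift/goto state or contains exactly one complete item and nothing to shift — no conflicts. The grammar is LR(0).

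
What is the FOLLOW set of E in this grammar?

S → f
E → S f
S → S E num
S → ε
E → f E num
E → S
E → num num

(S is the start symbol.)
To compute FOLLOW(E), find every occurrence of E on a right-hand side N → α E β: add FIRST(β) \ {ε}, and if β is empty or nullable also add FOLLOW(N). Iterate to a fixed point.

In S → S E num: E is followed by num, add FIRST(num) \ {ε} = { 'num' }
In E → f E num: E is followed by num, add FIRST(num) \ {ε} = { 'num' }

Taking the union: FOLLOW(E) = { 'num' }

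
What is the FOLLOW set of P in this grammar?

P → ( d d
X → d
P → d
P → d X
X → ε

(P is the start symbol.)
{ $ }

To compute FOLLOW(P), find every occurrence of P on a right-hand side N → α P β: add FIRST(β) \ {ε}, and if β is empty or nullable also add FOLLOW(N). Iterate to a fixed point.

P is the start symbol, so $ ∈ FOLLOW(P).
P does not occur on any right-hand side.

Taking the union: FOLLOW(P) = { $ }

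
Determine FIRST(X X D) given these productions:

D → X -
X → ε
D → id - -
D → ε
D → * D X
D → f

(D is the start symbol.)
FIRST sets of the non-terminals involved (from the grammar, by fixed-point iteration):
  FIRST(X) = { ε }
  FIRST(D) = { '*', '-', 'f', 'id', ε }

To compute FIRST(X X D), process the symbols left to right:
Symbol X is a non-terminal. Add FIRST(X) \ {ε} = { }
X is nullable (ε ∈ FIRST(X)), continue to the next symbol.
Symbol X is a non-terminal. Add FIRST(X) \ {ε} = { }
X is nullable (ε ∈ FIRST(X)), continue to the next symbol.
Symbol D is a non-terminal. Add FIRST(D) \ {ε} = { '*', '-', 'f', 'id' }
D is nullable (ε ∈ FIRST(D)), continue to the next symbol.
All symbols are nullable, so ε is in the result.
FIRST(X X D) = { '*', '-', 'f', 'id', ε }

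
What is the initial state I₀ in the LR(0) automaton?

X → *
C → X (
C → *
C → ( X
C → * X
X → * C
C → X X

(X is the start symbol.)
First, augment the grammar with X' → X
I₀ = CLOSURE({ [X' → . X] }):
  [X' → . X] has the dot before X: add [X → . *], [X → . * C]
No further items can be added.

I₀ = { [X → . * C], [X → . *], [X' → . X] }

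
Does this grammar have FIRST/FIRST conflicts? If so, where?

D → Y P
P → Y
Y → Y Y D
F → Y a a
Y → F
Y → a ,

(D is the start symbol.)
Yes. Y → Y Y D / Y → F on { 'a' }; Y → Y Y D / Y → a ',' on { 'a' }; Y → F / Y → a ',' on { 'a' }

A FIRST/FIRST conflict occurs when two productions N → α and N → β for the same non-terminal have FIRST(α) ∩ FIRST(β) ≠ ∅ (with ε ∈ FIRST of a nullable right-hand side, so two nullable alternatives also conflict).

FIRST sets of the non-terminals at (or reachable through a nullable prefix from) the front of some alternative:
  FIRST(Y) = { 'a' }
  FIRST(F) = { 'a' }

Productions for Y:
  Y → Y Y D: FIRST = { 'a' }
  Y → F: FIRST = { 'a' }
  Y → a ,: FIRST = { 'a' }
D, P, F have only one production, so no FIRST/FIRST conflict is possible there.

Conflict for Y: Y → Y Y D and Y → F
  Overlap: { 'a' }
Conflict for Y: Y → Y Y D and Y → a ,
  Overlap: { 'a' }
Conflict for Y: Y → F and Y → a ,
  Overlap: { 'a' }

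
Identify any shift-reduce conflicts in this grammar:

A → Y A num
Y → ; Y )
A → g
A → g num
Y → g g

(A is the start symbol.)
A shift-reduce conflict occurs when an LR(0) state has both:
  - a complete (reduce) item [A → α .] (dot at the end), and
  - a shift item [B → β . c γ] (dot before a terminal).

Augment with A' → A and build the canonical LR(0) collection (I0 = CLOSURE({[A' → . A]}), then GOTO on every symbol after a dot until no new states appear). It has 12 states:
  I0: { [A → . Y A num], [A → . g num], [A → . g], [A' → . A], [Y → . ; Y )], [Y → . g g] }  — shift
  I1: { [Y → . ; Y )], [Y → . g g], [Y → ; . Y )] }  — shift
  I2: { [A' → A .] }  — accept
  I3: { [A → . Y A num], [A → . g num], [A → . g], [A → Y . A num], [Y → . ; Y )], [Y → . g g] }  — shift
  I4: { [A → g . num], [A → g .], [Y → g . g] }  — shift, reduce
  I5: { [Y → g g .] }  — reduce
  I6: { [A → g num .] }  — reduce
  I7: { [A → Y A . num] }  — shift
  I8: { [A → Y A num .] }  — reduce
  I9: { [Y → ; Y . )] }  — shift
  I10: { [Y → g . g] }  — shift
  I11: { [Y → ; Y ) .] }  — reduce

I4 contains reduce item [A → g .] and shift items [A → g . num], [Y → g . g] — shift-reduce conflict.

Answer: Yes — I4: [A → g .] vs [A → g . num]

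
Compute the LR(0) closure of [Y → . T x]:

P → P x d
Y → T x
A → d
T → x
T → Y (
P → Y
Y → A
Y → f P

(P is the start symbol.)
{ [A → . d], [T → . Y (], [T → . x], [Y → . A], [Y → . T x], [Y → . f P] }

Start with: [Y → . T x]
  [Y → . T x] has the dot before T: add [T → . x], [T → . Y (]
  [T → . Y (] has the dot before Y: add [Y → . A], [Y → . f P]
  [Y → . A] has the dot before A: add [A → . d]
No further items can be added.

CLOSURE = { [A → . d], [T → . Y (], [T → . x], [Y → . A], [Y → . T x], [Y → . f P] }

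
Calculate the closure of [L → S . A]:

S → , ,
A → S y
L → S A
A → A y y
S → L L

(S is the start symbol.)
To compute CLOSURE, for each item [A → α.Bβ] where B is a non-terminal, add [B → .γ] for all productions B → γ; repeat for the newly added items until nothing changes.

Start with: [L → S . A]
  [L → S . A] has the dot before A: add [A → . S y], [A → . A y y]
  [A → . S y] has the dot before S: add [S → . , ,], [S → . L L]
  [S → . L L] has the dot before L: add [L → . S A]
No further items can be added.

CLOSURE = { [A → . A y y], [A → . S y], [L → . S A], [L → S . A], [S → . , ,], [S → . L L] }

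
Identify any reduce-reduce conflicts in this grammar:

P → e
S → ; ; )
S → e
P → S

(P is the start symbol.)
Yes — I4: [P → e .] vs [S → e .]

A reduce-reduce conflict occurs when an LR(0) state has two complete items [A → α .] and [B → β .] — both call for a reduction, and with no lookahead the parser cannot choose between them.

Augment with P' → P and build the canonical LR(0) collection (I0 = CLOSURE({[P' → . P]}), then GOTO on every symbol after a dot until no new states appear). It has 7 states:
  I0: { [P → . S], [P → . e], [P' → . P], [S → . ; ; )], [S → . e] }  — shift
  I1: { [S → ; . ; )] }  — shift
  I2: { [P' → P .] }  — accept
  I3: { [P → S .] }  — reduce
  I4: { [P → e .], [S → e .] }  — 2 reduces
  I5: { [S → ; ; . )] }  — shift
  I6: { [S → ; ; ) .] }  — reduce

I4 contains complete items [P → e .], [S → e .] — reduce-reduce conflict.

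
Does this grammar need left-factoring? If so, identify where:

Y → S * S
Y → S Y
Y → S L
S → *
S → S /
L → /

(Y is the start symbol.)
Left-factoring is needed when two productions for the same non-terminal
share a common prefix on the right-hand side.

Productions for Y:
  Y → S * S
  Y → S Y
  Y → S L
Productions for S:
  S → *
  S → S /

Found common prefix 'S' in productions for Y

Answer: Yes, Y has productions with common prefix 'S'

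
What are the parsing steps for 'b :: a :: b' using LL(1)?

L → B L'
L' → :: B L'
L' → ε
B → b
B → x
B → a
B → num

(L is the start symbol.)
LL(1) parsing maintains a stack (initially the start symbol over $) and the input. At each step: if the stack top is a terminal, match it against the current input token; if it is a non-terminal N, replace it with the RHS of M[N, lookahead] (the unique production whose predict set contains the lookahead).

Stack is shown with the top on the left.

Stack      Input          Action
--------------------------------
L $        b :: a :: b $  output L → B L'
B L' $     b :: a :: b $  output B → b
b L' $     b :: a :: b $  match 'b'
L' $       :: a :: b $    output L' → :: B L'
:: B L' $  :: a :: b $    match '::'
B L' $     a :: b $       output B → a
a L' $     a :: b $       match 'a'
L' $       :: b $         output L' → :: B L'
:: B L' $  :: b $         match '::'
B L' $     b $            output B → b
b L' $     b $            match 'b'
L' $       $              output L' → ε
$          $              accept

The string is accepted.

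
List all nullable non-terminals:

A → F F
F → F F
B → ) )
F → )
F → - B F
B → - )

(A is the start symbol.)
None

There are no ε-productions, so no non-terminal can derive ε.
No non-terminals are nullable.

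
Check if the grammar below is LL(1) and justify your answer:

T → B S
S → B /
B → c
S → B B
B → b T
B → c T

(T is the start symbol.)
No. Predict set conflict for S: { 'b', 'c' }

Relevant sets:
  FIRST(B) = { 'b', 'c' }

For S:
  PREDICT(S → B '/') = { 'b', 'c' }
  PREDICT(S → B B) = { 'b', 'c' }
For B:
  PREDICT(B → c) = { 'c' }
  PREDICT(B → b T) = { 'b' }
  PREDICT(B → c T) = { 'c' }
T has a single production, so nothing to check there.

Conflict found: Predict set conflict for S: { 'b', 'c' }
The grammar is NOT LL(1).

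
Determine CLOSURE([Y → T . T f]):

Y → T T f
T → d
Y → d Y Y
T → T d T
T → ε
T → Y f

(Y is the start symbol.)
{ [T → . T d T], [T → . Y f], [T → . d], [T → .], [Y → . T T f], [Y → . d Y Y], [Y → T . T f] }

To compute CLOSURE, for each item [A → α.Bβ] where B is a non-terminal, add [B → .γ] for all productions B → γ; repeat for the newly added items until nothing changes.

Start with: [Y → T . T f]
  [Y → T . T f] has the dot before T: add [T → . d], [T → . T d T], [T → .], [T → . Y f]
  [T → . Y f] has the dot before Y: add [Y → . T T f], [Y → . d Y Y]
No further items can be added.

CLOSURE = { [T → . T d T], [T → . Y f], [T → . d], [T → .], [Y → . T T f], [Y → . d Y Y], [Y → T . T f] }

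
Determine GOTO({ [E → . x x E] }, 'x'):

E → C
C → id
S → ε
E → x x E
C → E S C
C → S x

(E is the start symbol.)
GOTO(I, 'x') = CLOSURE({ [A → αX.β] : [A → α.Xβ] ∈ I, X = 'x' })

Items with dot before 'x', with the dot advanced:
  [E → . x x E] → [E → x . x E]
Closure adds nothing (no advanced item has the dot before a non-terminal).

GOTO = { [E → x . x E] }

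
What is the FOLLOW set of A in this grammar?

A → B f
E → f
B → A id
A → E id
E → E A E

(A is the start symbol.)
{ $, 'f', 'id' }

To compute FOLLOW(A), find every occurrence of A on a right-hand side N → α A β: add FIRST(β) \ {ε}, and if β is empty or nullable also add FOLLOW(N). Iterate to a fixed point.

A is the start symbol, so $ ∈ FOLLOW(A).
In B → A id: A is followed by id, add FIRST(id) \ {ε} = { 'id' }
In E → E A E: A is followed by E, add FIRST(E) \ {ε} = { 'f' }

Taking the union: FOLLOW(A) = { $, 'f', 'id' }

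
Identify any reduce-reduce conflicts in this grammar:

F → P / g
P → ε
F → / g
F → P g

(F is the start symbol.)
Augment with F' → F and build the canonical LR(0) collection (I0 = CLOSURE({[F' → . F]}), then GOTO on every symbol after a dot until no new states appear). It has 8 states:
  I0: { [F → . / g], [F → . P / g], [F → . P g], [F' → . F], [P → .] }  — shift, reduce
  I1: { [F → / . g] }  — shift
  I2: { [F' → F .] }  — accept
  I3: { [F → P . / g], [F → P . g] }  — shift
  I4: { [F → P / . g] }  — shift
  I5: { [F → P g .] }  — reduce
  I6: { [F → P / g .] }  — reduce
  I7: { [F → / g .] }  — reduce

No state contains more than one complete item.

Answer: No reduce-reduce conflicts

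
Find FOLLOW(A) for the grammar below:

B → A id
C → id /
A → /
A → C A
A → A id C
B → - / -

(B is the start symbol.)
To compute FOLLOW(A), find every occurrence of A on a right-hand side N → α A β: add FIRST(β) \ {ε}, and if β is empty or nullable also add FOLLOW(N). Iterate to a fixed point.

In B → A id: A is followed by id, add FIRST(id) \ {ε} = { 'id' }
In A → C A: A is at the end; this adds FOLLOW(A) to itself — nothing new
In A → A id C: A is followed by id C, add FIRST(id C) \ {ε} = { 'id' }

Taking the union: FOLLOW(A) = { 'id' }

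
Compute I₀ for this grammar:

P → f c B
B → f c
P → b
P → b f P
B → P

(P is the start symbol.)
First, augment the grammar with P' → P
I₀ = CLOSURE({ [P' → . P] }):
  [P' → . P] has the dot before P: add [P → . f c B], [P → . b], [P → . b f P]
No further items can be added.

I₀ = { [P → . b f P], [P → . b], [P → . f c B], [P' → . P] }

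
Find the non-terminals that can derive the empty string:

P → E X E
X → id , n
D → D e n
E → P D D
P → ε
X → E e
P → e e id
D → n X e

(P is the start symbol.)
{ 'P' }

ε-productions: P → ε
So P is immediately nullable.
No further non-terminal can be added: every production for the remaining non-terminals contains a terminal or a non-nullable non-terminal.
Nullable = { 'P' }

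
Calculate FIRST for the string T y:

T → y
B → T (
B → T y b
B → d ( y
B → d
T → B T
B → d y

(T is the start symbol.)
{ 'd', 'y' }

FIRST sets of the non-terminals involved (from the grammar, by fixed-point iteration):
  FIRST(T) = { 'd', 'y' }

To compute FIRST(T y), process the symbols left to right:
Symbol T is a non-terminal. Add FIRST(T) \ {ε} = { 'd', 'y' }
T is not nullable (ε ∉ FIRST(T)), so stop here.
FIRST(T y) = { 'd', 'y' }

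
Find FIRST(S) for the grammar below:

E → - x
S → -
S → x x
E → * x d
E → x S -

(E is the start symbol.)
{ '-', 'x' }

From S → -:
  - '-' is a terminal: add '-' and stop
From S → x x:
  - x is a terminal: add 'x' and stop

Collecting: FIRST(S) = { '-', 'x' }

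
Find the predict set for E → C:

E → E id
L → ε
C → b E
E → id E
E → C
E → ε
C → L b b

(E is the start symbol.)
{ 'b' }

PREDICT(E → C) = (FIRST(RHS) \ {ε}) ∪ (FOLLOW(E) if ε ∈ FIRST(RHS), i.e. RHS ⇒* ε)
FIRST(C) = { 'b' }
FIRST(C) = { 'b' }
ε ∉ FIRST(C), so FOLLOW(E) is not added.
PREDICT(E → C) = { 'b' }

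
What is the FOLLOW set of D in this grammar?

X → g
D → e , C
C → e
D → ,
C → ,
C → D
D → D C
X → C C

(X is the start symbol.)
{ $, ',', 'e' }

To compute FOLLOW(D), find every occurrence of D on a right-hand side N → α D β: add FIRST(β) \ {ε}, and if β is empty or nullable also add FOLLOW(N). Iterate to a fixed point.

In C → D: D is at the end, add FOLLOW(C)
In D → D C: D is followed by C, add FIRST(C) \ {ε} = { ',', 'e' }

The FOLLOW sets referred to above (computed the same way, to a fixed point):
  FOLLOW(C) = { $, ',', 'e' }

Taking the union: FOLLOW(D) = { $, ',', 'e' }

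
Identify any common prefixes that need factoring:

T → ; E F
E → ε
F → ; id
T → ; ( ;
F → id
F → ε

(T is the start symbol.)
Yes, T has productions with common prefix ';'

Left-factoring is needed when two productions for the same non-terminal
share a common prefix on the right-hand side.

Productions for T:
  T → ; E F
  T → ; ( ;
Productions for F:
  F → ; id
  F → id
  F → ε

Found common prefix ';' in productions for T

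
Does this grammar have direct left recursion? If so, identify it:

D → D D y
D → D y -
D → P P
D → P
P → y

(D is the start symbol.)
Direct left recursion occurs when N → N α for some non-terminal N (the right-hand side begins with the left-hand side itself).

D → D D y: LEFT RECURSIVE (starts with D)
D → D y -: LEFT RECURSIVE (starts with D)
D → P P: starts with P
D → P: starts with P
P → y: starts with y

The grammar has direct left recursion on: D.

Answer: Yes, D is left-recursive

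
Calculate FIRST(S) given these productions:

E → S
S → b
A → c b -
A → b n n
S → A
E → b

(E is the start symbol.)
{ 'b', 'c' }

To compute FIRST(S), examine every production with S on the left-hand side, reading each right-hand side left to right until a non-nullable symbol is reached.

FIRST sets of the other non-terminals involved (by the same procedure, iterated to a fixed point):
  FIRST(A) = { 'b', 'c' }

From S → b:
  - b is a terminal: add 'b' and stop
From S → A:
  - A is a non-terminal: add FIRST(A) \ {ε} = { 'b', 'c' }
    A is not nullable, so stop

Collecting: FIRST(S) = { 'b', 'c' }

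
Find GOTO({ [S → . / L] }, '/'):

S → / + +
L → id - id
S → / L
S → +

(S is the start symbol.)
GOTO(I, '/') = CLOSURE({ [A → αX.β] : [A → α.Xβ] ∈ I, X = '/' })

Items with dot before '/', with the dot advanced:
  [S → . / L] → [S → / . L]
Closure of the advanced items:
  [S → / . L] has the dot before L: add [L → . id - id]

GOTO = { [L → . id - id], [S → / . L] }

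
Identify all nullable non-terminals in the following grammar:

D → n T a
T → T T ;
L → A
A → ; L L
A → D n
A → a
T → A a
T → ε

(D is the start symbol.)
A non-terminal is nullable if it can derive ε (the empty string): either it has an ε-production, or it has a production whose right-hand side consists entirely of nullable non-terminals.

ε-productions: T → ε
So T is immediately nullable.
No further non-terminal can be added: every production for the remaining non-terminals contains a terminal or a non-nullable non-terminal.
Nullable = { 'T' }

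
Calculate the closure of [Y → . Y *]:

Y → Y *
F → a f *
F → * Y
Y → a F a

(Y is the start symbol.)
{ [Y → . Y *], [Y → . a F a] }

To compute CLOSURE, for each item [A → α.Bβ] where B is a non-terminal, add [B → .γ] for all productions B → γ; repeat for the newly added items until nothing changes.

Start with: [Y → . Y *]
  [Y → . Y *] has the dot before Y: add [Y → . a F a]
No further items can be added.

CLOSURE = { [Y → . Y *], [Y → . a F a] }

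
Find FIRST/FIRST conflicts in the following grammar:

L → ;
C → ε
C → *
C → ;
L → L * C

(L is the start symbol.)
Yes. L → ';' / L → L '*' C on { ';' }

FIRST sets of the non-terminals at (or reachable through a nullable prefix from) the front of some alternative:
  FIRST(L) = { ';' }

Productions for L:
  L → ;: FIRST = { ';' }
  L → L * C: FIRST = { ';' }
Productions for C:
  C → ε: FIRST = { ε }
  C → *: FIRST = { '*' }
  C → ;: FIRST = { ';' }

Conflict for L: L → ; and L → L * C
  Overlap: { ';' }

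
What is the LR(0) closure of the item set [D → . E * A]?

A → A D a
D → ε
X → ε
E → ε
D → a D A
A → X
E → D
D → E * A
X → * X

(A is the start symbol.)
{ [D → . E * A], [D → . a D A], [D → .], [E → . D], [E → .] }

Start with: [D → . E * A]
  [D → . E * A] has the dot before E: add [E → .], [E → . D]
  [E → . D] has the dot before D: add [D → .], [D → . a D A]
No further items can be added.

CLOSURE = { [D → . E * A], [D → . a D A], [D → .], [E → . D], [E → .] }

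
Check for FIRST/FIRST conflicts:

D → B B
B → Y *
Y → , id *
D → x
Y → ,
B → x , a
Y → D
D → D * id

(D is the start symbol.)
FIRST sets of the non-terminals at (or reachable through a nullable prefix from) the front of some alternative:
  FIRST(B) = { ',', 'x' }
  FIRST(D) = { ',', 'x' }
  FIRST(Y) = { ',', 'x' }

Productions for D:
  D → B B: FIRST = { ',', 'x' }
  D → x: FIRST = { 'x' }
  D → D * id: FIRST = { ',', 'x' }
Productions for B:
  B → Y *: FIRST = { ',', 'x' }
  B → x , a: FIRST = { 'x' }
Productions for Y:
  Y → , id *: FIRST = { ',' }
  Y → ,: FIRST = { ',' }
  Y → D: FIRST = { ',', 'x' }

Conflict for D: D → B B and D → x
  Overlap: { 'x' }
Conflict for D: D → B B and D → D * id
  Overlap: { ',', 'x' }
Conflict for D: D → x and D → D * id
  Overlap: { 'x' }
Conflict for B: B → Y * and B → x , a
  Overlap: { 'x' }
Conflict for Y: Y → , id * and Y → ,
  Overlap: { ',' }
Conflict for Y: Y → , id * and Y → D
  Overlap: { ',' }
Conflict for Y: Y → , and Y → D
  Overlap: { ',' }

Answer: Yes. D → B B / D → x on { 'x' }; D → B B / D → D '*' id on { ',', 'x' }; D → x / D → D '*' id on { 'x' }; B → Y '*' / B → x ',' a on { 'x' }; Y → ',' id '*' / Y → ',' on { ',' }; Y → ',' id '*' / Y → D on { ',' }; Y → ',' / Y → D on { ',' }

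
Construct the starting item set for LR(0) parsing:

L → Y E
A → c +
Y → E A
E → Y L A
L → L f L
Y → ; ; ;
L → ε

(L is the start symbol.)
{ [E → . Y L A], [L → . L f L], [L → . Y E], [L → .], [L' → . L], [Y → . ; ; ;], [Y → . E A] }

First, augment the grammar with L' → L
I₀ = CLOSURE({ [L' → . L] }):
  [L' → . L] has the dot before L: add [L → . Y E], [L → . L f L], [L → .]
  [L → . Y E] has the dot before Y: add [Y → . E A], [Y → . ; ; ;]
  [Y → . E A] has the dot before E: add [E → . Y L A]
No further items can be added.

I₀ = { [E → . Y L A], [L → . L f L], [L → . Y E], [L → .], [L' → . L], [Y → . ; ; ;], [Y → . E A] }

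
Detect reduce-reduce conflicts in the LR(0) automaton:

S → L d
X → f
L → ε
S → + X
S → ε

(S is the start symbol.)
Yes — I0: [L → .] vs [S → .]

A reduce-reduce conflict occurs when an LR(0) state has two complete items [A → α .] and [B → β .] — both call for a reduction, and with no lookahead the parser cannot choose between them.

Augment with S' → S and build the canonical LR(0) collection (I0 = CLOSURE({[S' → . S]}), then GOTO on every symbol after a dot until no new states appear). It has 7 states:
  I0: { [L → .], [S → . + X], [S → . L d], [S → .], [S' → . S] }  — shift, 2 reduces
  I1: { [S → + . X], [X → . f] }  — shift
  I2: { [S → L . d] }  — shift
  I3: { [S' → S .] }  — accept
  I4: { [S → L d .] }  — reduce
  I5: { [S → + X .] }  — reduce
  I6: { [X → f .] }  — reduce

I0 contains complete items [L → .], [S → .] — reduce-reduce conflict.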